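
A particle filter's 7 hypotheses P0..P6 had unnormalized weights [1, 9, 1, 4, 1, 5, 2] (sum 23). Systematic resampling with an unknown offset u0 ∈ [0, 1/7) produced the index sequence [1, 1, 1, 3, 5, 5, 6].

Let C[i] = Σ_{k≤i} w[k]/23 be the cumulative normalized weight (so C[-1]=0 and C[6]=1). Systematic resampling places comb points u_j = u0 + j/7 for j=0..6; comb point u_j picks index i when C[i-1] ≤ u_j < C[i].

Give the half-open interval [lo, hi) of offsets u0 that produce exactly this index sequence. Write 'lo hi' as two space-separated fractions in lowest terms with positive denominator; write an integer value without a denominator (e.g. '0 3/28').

C = [1/23, 10/23, 11/23, 15/23, 16/23, 21/23, 1]
j=0 picked index 1: u0 ∈ [1/23, 10/23)
j=1 picked index 1: u0 ∈ [-16/161, 47/161)
j=2 picked index 1: u0 ∈ [-39/161, 24/161)
j=3 picked index 3: u0 ∈ [8/161, 36/161)
j=4 picked index 5: u0 ∈ [20/161, 55/161)
j=5 picked index 5: u0 ∈ [-3/161, 32/161)
j=6 picked index 6: u0 ∈ [9/161, 1/7)
intersection: [20/161, 1/7)

20/161 1/7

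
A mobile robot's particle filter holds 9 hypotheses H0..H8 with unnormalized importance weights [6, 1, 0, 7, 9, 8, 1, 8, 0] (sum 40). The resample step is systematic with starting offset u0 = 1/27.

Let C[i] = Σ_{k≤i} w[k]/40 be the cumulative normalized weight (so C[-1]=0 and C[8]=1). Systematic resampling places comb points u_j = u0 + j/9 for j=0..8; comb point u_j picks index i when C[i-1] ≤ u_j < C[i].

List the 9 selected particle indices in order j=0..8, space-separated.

0 0 3 4 4 5 5 7 7

C = [3/20, 7/40, 7/40, 7/20, 23/40, 31/40, 4/5, 1, 1]
j=0: u_0=1/27 ∈ [0, 3/20) → index 0
j=1: u_1=4/27 ∈ [0, 3/20) → index 0
j=2: u_2=7/27 ∈ [7/40, 7/20) → index 3
j=3: u_3=10/27 ∈ [7/20, 23/40) → index 4
j=4: u_4=13/27 ∈ [7/20, 23/40) → index 4
j=5: u_5=16/27 ∈ [23/40, 31/40) → index 5
j=6: u_6=19/27 ∈ [23/40, 31/40) → index 5
j=7: u_7=22/27 ∈ [4/5, 1) → index 7
j=8: u_8=25/27 ∈ [4/5, 1) → index 7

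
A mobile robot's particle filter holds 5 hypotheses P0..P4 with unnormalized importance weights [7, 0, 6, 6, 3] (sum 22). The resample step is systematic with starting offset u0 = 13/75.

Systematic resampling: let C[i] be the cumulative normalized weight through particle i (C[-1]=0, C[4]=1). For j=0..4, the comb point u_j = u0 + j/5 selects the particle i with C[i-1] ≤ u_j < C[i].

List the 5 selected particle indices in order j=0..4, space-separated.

C = [7/22, 7/22, 13/22, 19/22, 1]
j=0: u_0=13/75 ∈ [0, 7/22) → index 0
j=1: u_1=28/75 ∈ [7/22, 13/22) → index 2
j=2: u_2=43/75 ∈ [7/22, 13/22) → index 2
j=3: u_3=58/75 ∈ [13/22, 19/22) → index 3
j=4: u_4=73/75 ∈ [19/22, 1) → index 4

0 2 2 3 4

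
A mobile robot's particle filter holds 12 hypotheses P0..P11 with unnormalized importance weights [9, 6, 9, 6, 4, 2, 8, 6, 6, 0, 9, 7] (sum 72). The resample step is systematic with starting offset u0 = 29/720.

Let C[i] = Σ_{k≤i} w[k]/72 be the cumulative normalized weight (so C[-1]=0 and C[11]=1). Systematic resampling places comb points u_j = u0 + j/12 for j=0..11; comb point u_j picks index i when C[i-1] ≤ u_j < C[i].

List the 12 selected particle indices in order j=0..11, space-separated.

0 0 1 2 3 4 6 7 8 10 10 11

C = [1/8, 5/24, 1/3, 5/12, 17/36, 1/2, 11/18, 25/36, 7/9, 7/9, 65/72, 1]
j=0: u_0=29/720 ∈ [0, 1/8) → index 0
j=1: u_1=89/720 ∈ [0, 1/8) → index 0
j=2: u_2=149/720 ∈ [1/8, 5/24) → index 1
j=3: u_3=209/720 ∈ [5/24, 1/3) → index 2
j=4: u_4=269/720 ∈ [1/3, 5/12) → index 3
j=5: u_5=329/720 ∈ [5/12, 17/36) → index 4
j=6: u_6=389/720 ∈ [1/2, 11/18) → index 6
j=7: u_7=449/720 ∈ [11/18, 25/36) → index 7
j=8: u_8=509/720 ∈ [25/36, 7/9) → index 8
j=9: u_9=569/720 ∈ [7/9, 65/72) → index 10
j=10: u_10=629/720 ∈ [7/9, 65/72) → index 10
j=11: u_11=689/720 ∈ [65/72, 1) → index 11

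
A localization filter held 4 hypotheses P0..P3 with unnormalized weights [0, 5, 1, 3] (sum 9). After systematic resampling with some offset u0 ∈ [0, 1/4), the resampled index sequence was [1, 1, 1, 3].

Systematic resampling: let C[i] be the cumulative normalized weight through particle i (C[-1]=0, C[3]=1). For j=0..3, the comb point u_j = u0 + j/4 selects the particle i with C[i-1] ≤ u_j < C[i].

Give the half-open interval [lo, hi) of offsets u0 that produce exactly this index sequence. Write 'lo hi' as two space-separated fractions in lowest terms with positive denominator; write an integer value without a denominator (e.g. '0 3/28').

C = [0, 5/9, 2/3, 1]
j=0 picked index 1: u0 ∈ [0, 5/9)
j=1 picked index 1: u0 ∈ [-1/4, 11/36)
j=2 picked index 1: u0 ∈ [-1/2, 1/18)
j=3 picked index 3: u0 ∈ [-1/12, 1/4)
intersection: [0, 1/18)

0 1/18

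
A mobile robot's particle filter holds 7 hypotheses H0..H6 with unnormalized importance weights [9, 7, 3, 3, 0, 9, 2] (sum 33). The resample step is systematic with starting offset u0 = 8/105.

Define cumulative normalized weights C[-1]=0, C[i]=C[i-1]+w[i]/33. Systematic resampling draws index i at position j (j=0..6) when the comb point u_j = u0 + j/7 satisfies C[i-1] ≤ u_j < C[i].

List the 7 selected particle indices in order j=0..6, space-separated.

C = [3/11, 16/33, 19/33, 2/3, 2/3, 31/33, 1]
j=0: u_0=8/105 ∈ [0, 3/11) → index 0
j=1: u_1=23/105 ∈ [0, 3/11) → index 0
j=2: u_2=38/105 ∈ [3/11, 16/33) → index 1
j=3: u_3=53/105 ∈ [16/33, 19/33) → index 2
j=4: u_4=68/105 ∈ [19/33, 2/3) → index 3
j=5: u_5=83/105 ∈ [2/3, 31/33) → index 5
j=6: u_6=14/15 ∈ [2/3, 31/33) → index 5

0 0 1 2 3 5 5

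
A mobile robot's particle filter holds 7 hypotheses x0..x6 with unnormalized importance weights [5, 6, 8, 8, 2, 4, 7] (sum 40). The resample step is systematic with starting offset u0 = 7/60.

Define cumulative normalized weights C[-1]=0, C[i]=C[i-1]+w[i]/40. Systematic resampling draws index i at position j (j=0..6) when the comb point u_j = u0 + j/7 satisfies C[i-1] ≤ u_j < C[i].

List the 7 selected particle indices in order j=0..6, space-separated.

C = [1/8, 11/40, 19/40, 27/40, 29/40, 33/40, 1]
j=0: u_0=7/60 ∈ [0, 1/8) → index 0
j=1: u_1=109/420 ∈ [1/8, 11/40) → index 1
j=2: u_2=169/420 ∈ [11/40, 19/40) → index 2
j=3: u_3=229/420 ∈ [19/40, 27/40) → index 3
j=4: u_4=289/420 ∈ [27/40, 29/40) → index 4
j=5: u_5=349/420 ∈ [33/40, 1) → index 6
j=6: u_6=409/420 ∈ [33/40, 1) → index 6

0 1 2 3 4 6 6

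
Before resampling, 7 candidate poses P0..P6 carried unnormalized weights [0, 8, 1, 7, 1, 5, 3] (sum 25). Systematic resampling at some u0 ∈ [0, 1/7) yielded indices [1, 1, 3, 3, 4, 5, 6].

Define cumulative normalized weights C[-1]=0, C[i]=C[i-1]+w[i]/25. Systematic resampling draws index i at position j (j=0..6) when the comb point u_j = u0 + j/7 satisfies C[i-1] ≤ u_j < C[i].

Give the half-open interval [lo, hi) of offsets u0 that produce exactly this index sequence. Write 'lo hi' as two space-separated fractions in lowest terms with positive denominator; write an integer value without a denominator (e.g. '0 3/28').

C = [0, 8/25, 9/25, 16/25, 17/25, 22/25, 1]
j=0 picked index 1: u0 ∈ [0, 8/25)
j=1 picked index 1: u0 ∈ [-1/7, 31/175)
j=2 picked index 3: u0 ∈ [13/175, 62/175)
j=3 picked index 3: u0 ∈ [-12/175, 37/175)
j=4 picked index 4: u0 ∈ [12/175, 19/175)
j=5 picked index 5: u0 ∈ [-6/175, 29/175)
j=6 picked index 6: u0 ∈ [4/175, 1/7)
intersection: [13/175, 19/175)

13/175 19/175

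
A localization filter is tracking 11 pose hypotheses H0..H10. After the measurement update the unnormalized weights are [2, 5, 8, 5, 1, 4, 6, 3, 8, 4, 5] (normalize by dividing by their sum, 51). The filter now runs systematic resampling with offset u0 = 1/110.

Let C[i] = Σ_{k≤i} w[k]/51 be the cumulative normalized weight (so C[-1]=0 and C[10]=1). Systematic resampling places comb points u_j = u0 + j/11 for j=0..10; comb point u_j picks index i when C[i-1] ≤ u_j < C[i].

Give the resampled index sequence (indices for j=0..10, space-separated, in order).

C = [2/51, 7/51, 5/17, 20/51, 7/17, 25/51, 31/51, 2/3, 14/17, 46/51, 1]
j=0: u_0=1/110 ∈ [0, 2/51) → index 0
j=1: u_1=1/10 ∈ [2/51, 7/51) → index 1
j=2: u_2=21/110 ∈ [7/51, 5/17) → index 2
j=3: u_3=31/110 ∈ [7/51, 5/17) → index 2
j=4: u_4=41/110 ∈ [5/17, 20/51) → index 3
j=5: u_5=51/110 ∈ [7/17, 25/51) → index 5
j=6: u_6=61/110 ∈ [25/51, 31/51) → index 6
j=7: u_7=71/110 ∈ [31/51, 2/3) → index 7
j=8: u_8=81/110 ∈ [2/3, 14/17) → index 8
j=9: u_9=91/110 ∈ [14/17, 46/51) → index 9
j=10: u_10=101/110 ∈ [46/51, 1) → index 10

0 1 2 2 3 5 6 7 8 9 10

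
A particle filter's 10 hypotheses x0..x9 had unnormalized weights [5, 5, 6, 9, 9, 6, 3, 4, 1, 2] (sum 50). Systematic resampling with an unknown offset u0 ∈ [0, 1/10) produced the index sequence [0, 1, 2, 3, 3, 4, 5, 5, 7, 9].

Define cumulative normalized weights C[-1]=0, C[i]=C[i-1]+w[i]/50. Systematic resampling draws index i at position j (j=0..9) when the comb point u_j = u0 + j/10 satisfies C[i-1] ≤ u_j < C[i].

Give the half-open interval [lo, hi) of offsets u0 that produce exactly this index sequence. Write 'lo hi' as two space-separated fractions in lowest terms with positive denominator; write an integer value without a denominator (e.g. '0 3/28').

2/25 1/10

C = [1/10, 1/5, 8/25, 1/2, 17/25, 4/5, 43/50, 47/50, 24/25, 1]
j=0 picked index 0: u0 ∈ [0, 1/10)
j=1 picked index 1: u0 ∈ [0, 1/10)
j=2 picked index 2: u0 ∈ [0, 3/25)
j=3 picked index 3: u0 ∈ [1/50, 1/5)
j=4 picked index 3: u0 ∈ [-2/25, 1/10)
j=5 picked index 4: u0 ∈ [0, 9/50)
j=6 picked index 5: u0 ∈ [2/25, 1/5)
j=7 picked index 5: u0 ∈ [-1/50, 1/10)
j=8 picked index 7: u0 ∈ [3/50, 7/50)
j=9 picked index 9: u0 ∈ [3/50, 1/10)
intersection: [2/25, 1/10)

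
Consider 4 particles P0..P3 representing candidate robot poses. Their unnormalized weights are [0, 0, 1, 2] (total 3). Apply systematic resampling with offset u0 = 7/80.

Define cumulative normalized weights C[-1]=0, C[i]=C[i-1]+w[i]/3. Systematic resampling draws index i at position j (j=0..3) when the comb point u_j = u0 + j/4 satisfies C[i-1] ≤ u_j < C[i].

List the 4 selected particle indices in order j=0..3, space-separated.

2 3 3 3

C = [0, 0, 1/3, 1]
j=0: u_0=7/80 ∈ [0, 1/3) → index 2
j=1: u_1=27/80 ∈ [1/3, 1) → index 3
j=2: u_2=47/80 ∈ [1/3, 1) → index 3
j=3: u_3=67/80 ∈ [1/3, 1) → index 3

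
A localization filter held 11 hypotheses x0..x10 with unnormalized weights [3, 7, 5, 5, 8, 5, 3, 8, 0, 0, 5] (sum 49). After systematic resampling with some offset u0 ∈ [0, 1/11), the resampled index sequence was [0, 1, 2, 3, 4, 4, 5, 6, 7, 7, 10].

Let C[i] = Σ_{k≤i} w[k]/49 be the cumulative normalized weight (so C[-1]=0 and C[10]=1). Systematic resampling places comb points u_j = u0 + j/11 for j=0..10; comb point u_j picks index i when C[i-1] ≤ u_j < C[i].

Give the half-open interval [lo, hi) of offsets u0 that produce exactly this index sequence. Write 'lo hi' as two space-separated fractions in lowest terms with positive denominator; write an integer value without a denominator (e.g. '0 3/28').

C = [3/49, 10/49, 15/49, 20/49, 4/7, 33/49, 36/49, 44/49, 44/49, 44/49, 1]
j=0 picked index 0: u0 ∈ [0, 3/49)
j=1 picked index 1: u0 ∈ [-16/539, 61/539)
j=2 picked index 2: u0 ∈ [12/539, 67/539)
j=3 picked index 3: u0 ∈ [18/539, 73/539)
j=4 picked index 4: u0 ∈ [24/539, 16/77)
j=5 picked index 4: u0 ∈ [-25/539, 9/77)
j=6 picked index 5: u0 ∈ [2/77, 69/539)
j=7 picked index 6: u0 ∈ [20/539, 53/539)
j=8 picked index 7: u0 ∈ [4/539, 92/539)
j=9 picked index 7: u0 ∈ [-45/539, 43/539)
j=10 picked index 10: u0 ∈ [-6/539, 1/11)
intersection: [24/539, 3/49)

24/539 3/49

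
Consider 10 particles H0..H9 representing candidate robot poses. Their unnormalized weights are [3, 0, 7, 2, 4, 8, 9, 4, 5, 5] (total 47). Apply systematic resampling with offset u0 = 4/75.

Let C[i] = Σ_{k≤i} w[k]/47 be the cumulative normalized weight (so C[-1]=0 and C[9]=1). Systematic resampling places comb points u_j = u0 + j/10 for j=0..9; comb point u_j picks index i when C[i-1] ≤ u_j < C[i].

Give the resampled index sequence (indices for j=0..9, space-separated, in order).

C = [3/47, 3/47, 10/47, 12/47, 16/47, 24/47, 33/47, 37/47, 42/47, 1]
j=0: u_0=4/75 ∈ [0, 3/47) → index 0
j=1: u_1=23/150 ∈ [3/47, 10/47) → index 2
j=2: u_2=19/75 ∈ [10/47, 12/47) → index 3
j=3: u_3=53/150 ∈ [16/47, 24/47) → index 5
j=4: u_4=34/75 ∈ [16/47, 24/47) → index 5
j=5: u_5=83/150 ∈ [24/47, 33/47) → index 6
j=6: u_6=49/75 ∈ [24/47, 33/47) → index 6
j=7: u_7=113/150 ∈ [33/47, 37/47) → index 7
j=8: u_8=64/75 ∈ [37/47, 42/47) → index 8
j=9: u_9=143/150 ∈ [42/47, 1) → index 9

0 2 3 5 5 6 6 7 8 9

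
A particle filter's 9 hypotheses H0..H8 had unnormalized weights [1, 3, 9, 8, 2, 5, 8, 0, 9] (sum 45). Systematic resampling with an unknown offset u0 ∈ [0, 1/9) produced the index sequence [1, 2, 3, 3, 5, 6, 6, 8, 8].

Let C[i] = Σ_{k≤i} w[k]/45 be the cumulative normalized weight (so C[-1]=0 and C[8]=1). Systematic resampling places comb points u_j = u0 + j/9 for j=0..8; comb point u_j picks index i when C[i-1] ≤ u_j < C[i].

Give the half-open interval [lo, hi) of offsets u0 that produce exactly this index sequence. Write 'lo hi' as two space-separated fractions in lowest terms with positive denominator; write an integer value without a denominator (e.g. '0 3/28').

1/15 4/45

C = [1/45, 4/45, 13/45, 7/15, 23/45, 28/45, 4/5, 4/5, 1]
j=0 picked index 1: u0 ∈ [1/45, 4/45)
j=1 picked index 2: u0 ∈ [-1/45, 8/45)
j=2 picked index 3: u0 ∈ [1/15, 11/45)
j=3 picked index 3: u0 ∈ [-2/45, 2/15)
j=4 picked index 5: u0 ∈ [1/15, 8/45)
j=5 picked index 6: u0 ∈ [1/15, 11/45)
j=6 picked index 6: u0 ∈ [-2/45, 2/15)
j=7 picked index 8: u0 ∈ [1/45, 2/9)
j=8 picked index 8: u0 ∈ [-4/45, 1/9)
intersection: [1/15, 4/45)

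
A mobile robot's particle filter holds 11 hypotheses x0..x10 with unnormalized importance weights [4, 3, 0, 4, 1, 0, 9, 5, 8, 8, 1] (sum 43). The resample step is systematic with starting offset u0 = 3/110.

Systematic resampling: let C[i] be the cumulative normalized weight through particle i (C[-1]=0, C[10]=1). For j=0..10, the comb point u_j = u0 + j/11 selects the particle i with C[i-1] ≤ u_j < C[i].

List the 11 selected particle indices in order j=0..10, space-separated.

C = [4/43, 7/43, 7/43, 11/43, 12/43, 12/43, 21/43, 26/43, 34/43, 42/43, 1]
j=0: u_0=3/110 ∈ [0, 4/43) → index 0
j=1: u_1=13/110 ∈ [4/43, 7/43) → index 1
j=2: u_2=23/110 ∈ [7/43, 11/43) → index 3
j=3: u_3=3/10 ∈ [12/43, 21/43) → index 6
j=4: u_4=43/110 ∈ [12/43, 21/43) → index 6
j=5: u_5=53/110 ∈ [12/43, 21/43) → index 6
j=6: u_6=63/110 ∈ [21/43, 26/43) → index 7
j=7: u_7=73/110 ∈ [26/43, 34/43) → index 8
j=8: u_8=83/110 ∈ [26/43, 34/43) → index 8
j=9: u_9=93/110 ∈ [34/43, 42/43) → index 9
j=10: u_10=103/110 ∈ [34/43, 42/43) → index 9

0 1 3 6 6 6 7 8 8 9 9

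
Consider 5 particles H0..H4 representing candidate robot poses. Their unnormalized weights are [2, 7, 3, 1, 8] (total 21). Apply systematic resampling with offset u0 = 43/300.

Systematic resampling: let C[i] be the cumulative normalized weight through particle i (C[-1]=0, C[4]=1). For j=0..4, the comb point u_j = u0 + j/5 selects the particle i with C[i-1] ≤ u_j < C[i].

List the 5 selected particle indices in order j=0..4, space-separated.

1 1 2 4 4

C = [2/21, 3/7, 4/7, 13/21, 1]
j=0: u_0=43/300 ∈ [2/21, 3/7) → index 1
j=1: u_1=103/300 ∈ [2/21, 3/7) → index 1
j=2: u_2=163/300 ∈ [3/7, 4/7) → index 2
j=3: u_3=223/300 ∈ [13/21, 1) → index 4
j=4: u_4=283/300 ∈ [13/21, 1) → index 4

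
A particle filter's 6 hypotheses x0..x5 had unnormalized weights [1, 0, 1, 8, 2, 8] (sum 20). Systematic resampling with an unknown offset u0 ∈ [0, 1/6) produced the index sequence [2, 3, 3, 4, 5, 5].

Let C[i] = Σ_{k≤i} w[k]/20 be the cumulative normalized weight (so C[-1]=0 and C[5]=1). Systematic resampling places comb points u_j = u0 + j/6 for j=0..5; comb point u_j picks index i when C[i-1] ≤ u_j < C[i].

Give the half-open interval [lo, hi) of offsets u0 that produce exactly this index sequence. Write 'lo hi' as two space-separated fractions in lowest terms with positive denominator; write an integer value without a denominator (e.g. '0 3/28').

C = [1/20, 1/20, 1/10, 1/2, 3/5, 1]
j=0 picked index 2: u0 ∈ [1/20, 1/10)
j=1 picked index 3: u0 ∈ [-1/15, 1/3)
j=2 picked index 3: u0 ∈ [-7/30, 1/6)
j=3 picked index 4: u0 ∈ [0, 1/10)
j=4 picked index 5: u0 ∈ [-1/15, 1/3)
j=5 picked index 5: u0 ∈ [-7/30, 1/6)
intersection: [1/20, 1/10)

1/20 1/10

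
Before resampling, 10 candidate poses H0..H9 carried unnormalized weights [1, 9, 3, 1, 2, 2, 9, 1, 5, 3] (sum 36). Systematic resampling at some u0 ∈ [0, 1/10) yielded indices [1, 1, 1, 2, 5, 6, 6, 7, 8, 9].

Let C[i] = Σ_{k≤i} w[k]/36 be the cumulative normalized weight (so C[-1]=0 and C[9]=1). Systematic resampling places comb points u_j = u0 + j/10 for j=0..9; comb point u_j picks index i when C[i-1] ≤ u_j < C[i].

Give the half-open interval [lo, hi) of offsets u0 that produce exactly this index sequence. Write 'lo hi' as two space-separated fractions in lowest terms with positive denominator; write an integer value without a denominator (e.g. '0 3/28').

C = [1/36, 5/18, 13/36, 7/18, 4/9, 1/2, 3/4, 7/9, 11/12, 1]
j=0 picked index 1: u0 ∈ [1/36, 5/18)
j=1 picked index 1: u0 ∈ [-13/180, 8/45)
j=2 picked index 1: u0 ∈ [-31/180, 7/90)
j=3 picked index 2: u0 ∈ [-1/45, 11/180)
j=4 picked index 5: u0 ∈ [2/45, 1/10)
j=5 picked index 6: u0 ∈ [0, 1/4)
j=6 picked index 6: u0 ∈ [-1/10, 3/20)
j=7 picked index 7: u0 ∈ [1/20, 7/90)
j=8 picked index 8: u0 ∈ [-1/45, 7/60)
j=9 picked index 9: u0 ∈ [1/60, 1/10)
intersection: [1/20, 11/180)

1/20 11/180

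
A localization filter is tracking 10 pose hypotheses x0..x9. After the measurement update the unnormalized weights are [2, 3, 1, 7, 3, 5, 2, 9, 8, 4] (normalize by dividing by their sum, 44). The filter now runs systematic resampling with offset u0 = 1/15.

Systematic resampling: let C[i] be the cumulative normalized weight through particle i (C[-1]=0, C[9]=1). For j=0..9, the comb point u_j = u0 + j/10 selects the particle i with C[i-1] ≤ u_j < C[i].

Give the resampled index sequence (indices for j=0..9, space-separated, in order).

C = [1/22, 5/44, 3/22, 13/44, 4/11, 21/44, 23/44, 8/11, 10/11, 1]
j=0: u_0=1/15 ∈ [1/22, 5/44) → index 1
j=1: u_1=1/6 ∈ [3/22, 13/44) → index 3
j=2: u_2=4/15 ∈ [3/22, 13/44) → index 3
j=3: u_3=11/30 ∈ [4/11, 21/44) → index 5
j=4: u_4=7/15 ∈ [4/11, 21/44) → index 5
j=5: u_5=17/30 ∈ [23/44, 8/11) → index 7
j=6: u_6=2/3 ∈ [23/44, 8/11) → index 7
j=7: u_7=23/30 ∈ [8/11, 10/11) → index 8
j=8: u_8=13/15 ∈ [8/11, 10/11) → index 8
j=9: u_9=29/30 ∈ [10/11, 1) → index 9

1 3 3 5 5 7 7 8 8 9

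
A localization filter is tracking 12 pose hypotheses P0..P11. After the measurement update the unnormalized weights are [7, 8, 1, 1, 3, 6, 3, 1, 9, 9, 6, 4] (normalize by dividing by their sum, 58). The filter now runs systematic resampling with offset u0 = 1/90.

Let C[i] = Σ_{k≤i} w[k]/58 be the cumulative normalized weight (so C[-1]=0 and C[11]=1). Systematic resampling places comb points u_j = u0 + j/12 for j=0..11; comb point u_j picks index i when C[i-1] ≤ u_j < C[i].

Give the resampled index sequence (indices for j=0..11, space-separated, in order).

0 0 1 2 4 5 7 8 9 9 10 10

C = [7/58, 15/58, 8/29, 17/58, 10/29, 13/29, 1/2, 15/29, 39/58, 24/29, 27/29, 1]
j=0: u_0=1/90 ∈ [0, 7/58) → index 0
j=1: u_1=17/180 ∈ [0, 7/58) → index 0
j=2: u_2=8/45 ∈ [7/58, 15/58) → index 1
j=3: u_3=47/180 ∈ [15/58, 8/29) → index 2
j=4: u_4=31/90 ∈ [17/58, 10/29) → index 4
j=5: u_5=77/180 ∈ [10/29, 13/29) → index 5
j=6: u_6=23/45 ∈ [1/2, 15/29) → index 7
j=7: u_7=107/180 ∈ [15/29, 39/58) → index 8
j=8: u_8=61/90 ∈ [39/58, 24/29) → index 9
j=9: u_9=137/180 ∈ [39/58, 24/29) → index 9
j=10: u_10=38/45 ∈ [24/29, 27/29) → index 10
j=11: u_11=167/180 ∈ [24/29, 27/29) → index 10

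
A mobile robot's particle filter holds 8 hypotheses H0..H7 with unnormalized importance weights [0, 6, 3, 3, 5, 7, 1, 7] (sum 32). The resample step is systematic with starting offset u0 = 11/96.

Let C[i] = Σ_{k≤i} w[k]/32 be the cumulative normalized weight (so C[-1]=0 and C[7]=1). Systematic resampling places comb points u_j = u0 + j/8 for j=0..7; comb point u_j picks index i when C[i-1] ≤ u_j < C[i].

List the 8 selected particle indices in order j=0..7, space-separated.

C = [0, 3/16, 9/32, 3/8, 17/32, 3/4, 25/32, 1]
j=0: u_0=11/96 ∈ [0, 3/16) → index 1
j=1: u_1=23/96 ∈ [3/16, 9/32) → index 2
j=2: u_2=35/96 ∈ [9/32, 3/8) → index 3
j=3: u_3=47/96 ∈ [3/8, 17/32) → index 4
j=4: u_4=59/96 ∈ [17/32, 3/4) → index 5
j=5: u_5=71/96 ∈ [17/32, 3/4) → index 5
j=6: u_6=83/96 ∈ [25/32, 1) → index 7
j=7: u_7=95/96 ∈ [25/32, 1) → index 7

1 2 3 4 5 5 7 7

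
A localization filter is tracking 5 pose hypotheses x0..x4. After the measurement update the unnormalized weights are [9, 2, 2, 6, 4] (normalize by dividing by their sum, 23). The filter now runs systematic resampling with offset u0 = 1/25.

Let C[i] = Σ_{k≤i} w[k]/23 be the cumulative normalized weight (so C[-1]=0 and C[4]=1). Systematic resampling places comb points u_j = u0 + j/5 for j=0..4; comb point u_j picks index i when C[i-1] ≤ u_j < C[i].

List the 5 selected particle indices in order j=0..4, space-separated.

0 0 1 3 4

C = [9/23, 11/23, 13/23, 19/23, 1]
j=0: u_0=1/25 ∈ [0, 9/23) → index 0
j=1: u_1=6/25 ∈ [0, 9/23) → index 0
j=2: u_2=11/25 ∈ [9/23, 11/23) → index 1
j=3: u_3=16/25 ∈ [13/23, 19/23) → index 3
j=4: u_4=21/25 ∈ [19/23, 1) → index 4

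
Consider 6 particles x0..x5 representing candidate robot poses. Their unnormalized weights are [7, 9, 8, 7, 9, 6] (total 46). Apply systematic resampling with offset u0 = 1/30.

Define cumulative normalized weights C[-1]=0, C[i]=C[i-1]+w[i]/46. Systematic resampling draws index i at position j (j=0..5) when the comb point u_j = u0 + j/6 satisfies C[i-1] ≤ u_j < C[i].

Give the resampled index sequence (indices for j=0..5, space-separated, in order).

0 1 2 3 4 4

C = [7/46, 8/23, 12/23, 31/46, 20/23, 1]
j=0: u_0=1/30 ∈ [0, 7/46) → index 0
j=1: u_1=1/5 ∈ [7/46, 8/23) → index 1
j=2: u_2=11/30 ∈ [8/23, 12/23) → index 2
j=3: u_3=8/15 ∈ [12/23, 31/46) → index 3
j=4: u_4=7/10 ∈ [31/46, 20/23) → index 4
j=5: u_5=13/15 ∈ [31/46, 20/23) → index 4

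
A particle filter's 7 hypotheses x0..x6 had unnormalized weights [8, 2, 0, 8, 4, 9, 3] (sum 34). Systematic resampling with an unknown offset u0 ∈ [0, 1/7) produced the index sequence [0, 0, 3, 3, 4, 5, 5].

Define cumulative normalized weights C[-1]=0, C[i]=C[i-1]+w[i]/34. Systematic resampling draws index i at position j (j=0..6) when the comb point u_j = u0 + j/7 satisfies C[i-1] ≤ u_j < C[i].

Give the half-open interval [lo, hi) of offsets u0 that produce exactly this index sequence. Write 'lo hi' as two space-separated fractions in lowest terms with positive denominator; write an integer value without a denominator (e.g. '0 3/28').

1/119 13/238

C = [4/17, 5/17, 5/17, 9/17, 11/17, 31/34, 1]
j=0 picked index 0: u0 ∈ [0, 4/17)
j=1 picked index 0: u0 ∈ [-1/7, 11/119)
j=2 picked index 3: u0 ∈ [1/119, 29/119)
j=3 picked index 3: u0 ∈ [-16/119, 12/119)
j=4 picked index 4: u0 ∈ [-5/119, 9/119)
j=5 picked index 5: u0 ∈ [-8/119, 47/238)
j=6 picked index 5: u0 ∈ [-25/119, 13/238)
intersection: [1/119, 13/238)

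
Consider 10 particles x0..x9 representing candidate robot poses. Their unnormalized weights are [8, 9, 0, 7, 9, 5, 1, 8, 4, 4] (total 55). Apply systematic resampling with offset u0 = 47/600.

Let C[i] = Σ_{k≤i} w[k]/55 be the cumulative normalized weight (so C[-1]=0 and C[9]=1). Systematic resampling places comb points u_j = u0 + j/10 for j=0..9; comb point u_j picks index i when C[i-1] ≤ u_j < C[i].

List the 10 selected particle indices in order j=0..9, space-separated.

0 1 1 3 4 4 5 7 8 9

C = [8/55, 17/55, 17/55, 24/55, 3/5, 38/55, 39/55, 47/55, 51/55, 1]
j=0: u_0=47/600 ∈ [0, 8/55) → index 0
j=1: u_1=107/600 ∈ [8/55, 17/55) → index 1
j=2: u_2=167/600 ∈ [8/55, 17/55) → index 1
j=3: u_3=227/600 ∈ [17/55, 24/55) → index 3
j=4: u_4=287/600 ∈ [24/55, 3/5) → index 4
j=5: u_5=347/600 ∈ [24/55, 3/5) → index 4
j=6: u_6=407/600 ∈ [3/5, 38/55) → index 5
j=7: u_7=467/600 ∈ [39/55, 47/55) → index 7
j=8: u_8=527/600 ∈ [47/55, 51/55) → index 8
j=9: u_9=587/600 ∈ [51/55, 1) → index 9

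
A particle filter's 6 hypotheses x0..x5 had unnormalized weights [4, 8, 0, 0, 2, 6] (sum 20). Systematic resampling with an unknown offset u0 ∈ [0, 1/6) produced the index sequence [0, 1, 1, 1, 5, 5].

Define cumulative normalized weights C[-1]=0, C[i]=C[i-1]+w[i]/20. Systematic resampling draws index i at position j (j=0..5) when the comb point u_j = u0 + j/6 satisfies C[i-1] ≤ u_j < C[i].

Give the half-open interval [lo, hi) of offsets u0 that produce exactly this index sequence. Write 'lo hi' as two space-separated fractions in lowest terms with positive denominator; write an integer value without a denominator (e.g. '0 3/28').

1/30 1/10

C = [1/5, 3/5, 3/5, 3/5, 7/10, 1]
j=0 picked index 0: u0 ∈ [0, 1/5)
j=1 picked index 1: u0 ∈ [1/30, 13/30)
j=2 picked index 1: u0 ∈ [-2/15, 4/15)
j=3 picked index 1: u0 ∈ [-3/10, 1/10)
j=4 picked index 5: u0 ∈ [1/30, 1/3)
j=5 picked index 5: u0 ∈ [-2/15, 1/6)
intersection: [1/30, 1/10)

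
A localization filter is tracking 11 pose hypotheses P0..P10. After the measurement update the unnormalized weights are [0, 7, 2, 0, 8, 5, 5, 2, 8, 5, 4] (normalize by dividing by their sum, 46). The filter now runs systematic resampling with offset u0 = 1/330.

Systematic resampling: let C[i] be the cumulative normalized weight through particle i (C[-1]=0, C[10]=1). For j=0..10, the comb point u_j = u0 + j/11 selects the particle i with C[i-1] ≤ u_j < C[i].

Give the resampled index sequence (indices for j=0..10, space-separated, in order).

1 1 2 4 4 5 6 8 8 9 9

C = [0, 7/46, 9/46, 9/46, 17/46, 11/23, 27/46, 29/46, 37/46, 21/23, 1]
j=0: u_0=1/330 ∈ [0, 7/46) → index 1
j=1: u_1=31/330 ∈ [0, 7/46) → index 1
j=2: u_2=61/330 ∈ [7/46, 9/46) → index 2
j=3: u_3=91/330 ∈ [9/46, 17/46) → index 4
j=4: u_4=11/30 ∈ [9/46, 17/46) → index 4
j=5: u_5=151/330 ∈ [17/46, 11/23) → index 5
j=6: u_6=181/330 ∈ [11/23, 27/46) → index 6
j=7: u_7=211/330 ∈ [29/46, 37/46) → index 8
j=8: u_8=241/330 ∈ [29/46, 37/46) → index 8
j=9: u_9=271/330 ∈ [37/46, 21/23) → index 9
j=10: u_10=301/330 ∈ [37/46, 21/23) → index 9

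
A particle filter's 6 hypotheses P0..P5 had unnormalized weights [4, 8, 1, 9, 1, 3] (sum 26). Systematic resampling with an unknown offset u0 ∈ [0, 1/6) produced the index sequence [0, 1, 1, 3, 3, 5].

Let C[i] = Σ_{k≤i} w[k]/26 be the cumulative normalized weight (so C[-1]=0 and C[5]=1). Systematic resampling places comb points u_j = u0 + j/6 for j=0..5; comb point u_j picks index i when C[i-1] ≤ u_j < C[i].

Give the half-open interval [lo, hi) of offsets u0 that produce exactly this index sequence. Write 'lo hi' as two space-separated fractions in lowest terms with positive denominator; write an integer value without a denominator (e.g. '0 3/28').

2/39 5/39

C = [2/13, 6/13, 1/2, 11/13, 23/26, 1]
j=0 picked index 0: u0 ∈ [0, 2/13)
j=1 picked index 1: u0 ∈ [-1/78, 23/78)
j=2 picked index 1: u0 ∈ [-7/39, 5/39)
j=3 picked index 3: u0 ∈ [0, 9/26)
j=4 picked index 3: u0 ∈ [-1/6, 7/39)
j=5 picked index 5: u0 ∈ [2/39, 1/6)
intersection: [2/39, 5/39)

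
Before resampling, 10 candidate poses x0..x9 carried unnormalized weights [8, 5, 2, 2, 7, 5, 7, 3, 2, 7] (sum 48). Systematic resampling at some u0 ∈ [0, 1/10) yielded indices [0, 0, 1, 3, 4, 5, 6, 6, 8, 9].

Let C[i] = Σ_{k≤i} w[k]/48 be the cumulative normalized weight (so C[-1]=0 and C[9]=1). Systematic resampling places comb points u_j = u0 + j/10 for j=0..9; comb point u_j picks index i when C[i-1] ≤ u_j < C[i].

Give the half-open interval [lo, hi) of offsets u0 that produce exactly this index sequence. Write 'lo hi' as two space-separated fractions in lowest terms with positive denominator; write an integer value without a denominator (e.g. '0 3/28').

C = [1/6, 13/48, 5/16, 17/48, 1/2, 29/48, 3/4, 13/16, 41/48, 1]
j=0 picked index 0: u0 ∈ [0, 1/6)
j=1 picked index 0: u0 ∈ [-1/10, 1/15)
j=2 picked index 1: u0 ∈ [-1/30, 17/240)
j=3 picked index 3: u0 ∈ [1/80, 13/240)
j=4 picked index 4: u0 ∈ [-11/240, 1/10)
j=5 picked index 5: u0 ∈ [0, 5/48)
j=6 picked index 6: u0 ∈ [1/240, 3/20)
j=7 picked index 6: u0 ∈ [-23/240, 1/20)
j=8 picked index 8: u0 ∈ [1/80, 13/240)
j=9 picked index 9: u0 ∈ [-11/240, 1/10)
intersection: [1/80, 1/20)

1/80 1/20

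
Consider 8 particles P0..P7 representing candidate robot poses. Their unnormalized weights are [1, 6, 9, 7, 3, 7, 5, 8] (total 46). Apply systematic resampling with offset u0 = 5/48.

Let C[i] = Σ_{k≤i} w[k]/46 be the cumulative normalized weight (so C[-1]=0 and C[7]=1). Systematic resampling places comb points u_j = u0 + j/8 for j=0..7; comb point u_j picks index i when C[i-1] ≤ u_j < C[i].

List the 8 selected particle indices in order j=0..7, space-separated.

C = [1/46, 7/46, 8/23, 1/2, 13/23, 33/46, 19/23, 1]
j=0: u_0=5/48 ∈ [1/46, 7/46) → index 1
j=1: u_1=11/48 ∈ [7/46, 8/23) → index 2
j=2: u_2=17/48 ∈ [8/23, 1/2) → index 3
j=3: u_3=23/48 ∈ [8/23, 1/2) → index 3
j=4: u_4=29/48 ∈ [13/23, 33/46) → index 5
j=5: u_5=35/48 ∈ [33/46, 19/23) → index 6
j=6: u_6=41/48 ∈ [19/23, 1) → index 7
j=7: u_7=47/48 ∈ [19/23, 1) → index 7

1 2 3 3 5 6 7 7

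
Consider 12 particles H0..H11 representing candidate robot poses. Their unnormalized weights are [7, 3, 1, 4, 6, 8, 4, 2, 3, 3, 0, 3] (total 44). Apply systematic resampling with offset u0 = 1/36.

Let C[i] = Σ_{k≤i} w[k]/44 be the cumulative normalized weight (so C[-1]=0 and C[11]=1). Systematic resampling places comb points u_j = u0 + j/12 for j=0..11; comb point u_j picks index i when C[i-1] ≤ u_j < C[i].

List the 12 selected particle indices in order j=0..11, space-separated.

0 0 1 3 4 4 5 5 6 7 8 11

C = [7/44, 5/22, 1/4, 15/44, 21/44, 29/44, 3/4, 35/44, 19/22, 41/44, 41/44, 1]
j=0: u_0=1/36 ∈ [0, 7/44) → index 0
j=1: u_1=1/9 ∈ [0, 7/44) → index 0
j=2: u_2=7/36 ∈ [7/44, 5/22) → index 1
j=3: u_3=5/18 ∈ [1/4, 15/44) → index 3
j=4: u_4=13/36 ∈ [15/44, 21/44) → index 4
j=5: u_5=4/9 ∈ [15/44, 21/44) → index 4
j=6: u_6=19/36 ∈ [21/44, 29/44) → index 5
j=7: u_7=11/18 ∈ [21/44, 29/44) → index 5
j=8: u_8=25/36 ∈ [29/44, 3/4) → index 6
j=9: u_9=7/9 ∈ [3/4, 35/44) → index 7
j=10: u_10=31/36 ∈ [35/44, 19/22) → index 8
j=11: u_11=17/18 ∈ [41/44, 1) → index 11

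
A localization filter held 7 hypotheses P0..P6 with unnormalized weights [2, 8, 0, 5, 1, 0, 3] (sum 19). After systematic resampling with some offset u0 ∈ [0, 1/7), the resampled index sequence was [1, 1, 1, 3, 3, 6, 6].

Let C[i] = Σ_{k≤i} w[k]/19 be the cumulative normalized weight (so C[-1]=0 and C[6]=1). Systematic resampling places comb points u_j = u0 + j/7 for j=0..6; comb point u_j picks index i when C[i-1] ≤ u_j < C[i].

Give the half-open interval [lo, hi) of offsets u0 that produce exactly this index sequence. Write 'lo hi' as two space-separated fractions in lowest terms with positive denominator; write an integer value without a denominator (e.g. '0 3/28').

17/133 1/7

C = [2/19, 10/19, 10/19, 15/19, 16/19, 16/19, 1]
j=0 picked index 1: u0 ∈ [2/19, 10/19)
j=1 picked index 1: u0 ∈ [-5/133, 51/133)
j=2 picked index 1: u0 ∈ [-24/133, 32/133)
j=3 picked index 3: u0 ∈ [13/133, 48/133)
j=4 picked index 3: u0 ∈ [-6/133, 29/133)
j=5 picked index 6: u0 ∈ [17/133, 2/7)
j=6 picked index 6: u0 ∈ [-2/133, 1/7)
intersection: [17/133, 1/7)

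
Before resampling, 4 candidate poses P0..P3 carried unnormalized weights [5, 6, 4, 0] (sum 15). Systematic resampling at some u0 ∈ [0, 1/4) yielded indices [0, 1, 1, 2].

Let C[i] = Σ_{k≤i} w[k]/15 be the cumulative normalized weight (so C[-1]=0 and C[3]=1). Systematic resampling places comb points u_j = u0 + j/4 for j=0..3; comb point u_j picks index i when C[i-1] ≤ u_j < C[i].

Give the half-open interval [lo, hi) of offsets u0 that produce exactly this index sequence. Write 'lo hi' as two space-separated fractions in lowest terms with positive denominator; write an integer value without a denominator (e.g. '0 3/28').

1/12 7/30

C = [1/3, 11/15, 1, 1]
j=0 picked index 0: u0 ∈ [0, 1/3)
j=1 picked index 1: u0 ∈ [1/12, 29/60)
j=2 picked index 1: u0 ∈ [-1/6, 7/30)
j=3 picked index 2: u0 ∈ [-1/60, 1/4)
intersection: [1/12, 7/30)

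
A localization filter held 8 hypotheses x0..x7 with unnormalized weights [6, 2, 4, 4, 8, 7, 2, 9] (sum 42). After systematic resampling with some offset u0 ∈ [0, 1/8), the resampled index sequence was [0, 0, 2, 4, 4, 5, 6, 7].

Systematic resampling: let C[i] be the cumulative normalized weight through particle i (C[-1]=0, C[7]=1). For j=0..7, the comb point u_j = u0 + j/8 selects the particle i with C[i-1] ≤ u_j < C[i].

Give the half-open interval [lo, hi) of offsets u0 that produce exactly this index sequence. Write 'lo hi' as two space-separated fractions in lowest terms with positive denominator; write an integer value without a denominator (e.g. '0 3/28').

1/168 1/56

C = [1/7, 4/21, 2/7, 8/21, 4/7, 31/42, 11/14, 1]
j=0 picked index 0: u0 ∈ [0, 1/7)
j=1 picked index 0: u0 ∈ [-1/8, 1/56)
j=2 picked index 2: u0 ∈ [-5/84, 1/28)
j=3 picked index 4: u0 ∈ [1/168, 11/56)
j=4 picked index 4: u0 ∈ [-5/42, 1/14)
j=5 picked index 5: u0 ∈ [-3/56, 19/168)
j=6 picked index 6: u0 ∈ [-1/84, 1/28)
j=7 picked index 7: u0 ∈ [-5/56, 1/8)
intersection: [1/168, 1/56)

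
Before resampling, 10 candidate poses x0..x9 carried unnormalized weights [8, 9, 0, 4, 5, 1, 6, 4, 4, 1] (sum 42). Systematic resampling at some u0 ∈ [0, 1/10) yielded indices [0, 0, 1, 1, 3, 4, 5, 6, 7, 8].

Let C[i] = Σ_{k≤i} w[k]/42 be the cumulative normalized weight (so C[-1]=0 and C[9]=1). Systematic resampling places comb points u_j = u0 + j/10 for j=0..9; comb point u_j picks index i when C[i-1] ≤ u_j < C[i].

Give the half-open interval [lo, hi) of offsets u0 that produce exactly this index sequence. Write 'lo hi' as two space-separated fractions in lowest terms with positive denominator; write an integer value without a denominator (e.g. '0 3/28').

C = [4/21, 17/42, 17/42, 1/2, 13/21, 9/14, 11/14, 37/42, 41/42, 1]
j=0 picked index 0: u0 ∈ [0, 4/21)
j=1 picked index 0: u0 ∈ [-1/10, 19/210)
j=2 picked index 1: u0 ∈ [-1/105, 43/210)
j=3 picked index 1: u0 ∈ [-23/210, 11/105)
j=4 picked index 3: u0 ∈ [1/210, 1/10)
j=5 picked index 4: u0 ∈ [0, 5/42)
j=6 picked index 5: u0 ∈ [2/105, 3/70)
j=7 picked index 6: u0 ∈ [-2/35, 3/35)
j=8 picked index 7: u0 ∈ [-1/70, 17/210)
j=9 picked index 8: u0 ∈ [-2/105, 8/105)
intersection: [2/105, 3/70)

2/105 3/70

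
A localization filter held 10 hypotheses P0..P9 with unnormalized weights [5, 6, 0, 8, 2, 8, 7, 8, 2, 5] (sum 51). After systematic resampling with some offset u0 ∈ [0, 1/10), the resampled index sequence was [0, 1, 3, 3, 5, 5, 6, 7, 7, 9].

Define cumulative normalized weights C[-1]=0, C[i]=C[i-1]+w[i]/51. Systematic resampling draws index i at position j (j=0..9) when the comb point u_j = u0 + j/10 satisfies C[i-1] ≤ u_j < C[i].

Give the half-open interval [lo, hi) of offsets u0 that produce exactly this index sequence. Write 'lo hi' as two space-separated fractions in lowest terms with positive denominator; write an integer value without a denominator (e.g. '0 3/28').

C = [5/51, 11/51, 11/51, 19/51, 7/17, 29/51, 12/17, 44/51, 46/51, 1]
j=0 picked index 0: u0 ∈ [0, 5/51)
j=1 picked index 1: u0 ∈ [-1/510, 59/510)
j=2 picked index 3: u0 ∈ [4/255, 44/255)
j=3 picked index 3: u0 ∈ [-43/510, 37/510)
j=4 picked index 5: u0 ∈ [1/85, 43/255)
j=5 picked index 5: u0 ∈ [-3/34, 7/102)
j=6 picked index 6: u0 ∈ [-8/255, 9/85)
j=7 picked index 7: u0 ∈ [1/170, 83/510)
j=8 picked index 7: u0 ∈ [-8/85, 16/255)
j=9 picked index 9: u0 ∈ [1/510, 1/10)
intersection: [4/255, 16/255)

4/255 16/255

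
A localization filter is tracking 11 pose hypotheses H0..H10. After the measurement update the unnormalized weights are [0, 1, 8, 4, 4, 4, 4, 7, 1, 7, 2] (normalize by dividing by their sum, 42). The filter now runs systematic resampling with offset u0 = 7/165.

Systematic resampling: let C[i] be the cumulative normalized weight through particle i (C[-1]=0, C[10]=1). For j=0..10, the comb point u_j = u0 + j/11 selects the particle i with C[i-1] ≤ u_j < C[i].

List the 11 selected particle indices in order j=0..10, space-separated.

2 2 3 4 5 5 6 7 8 9 9

C = [0, 1/42, 3/14, 13/42, 17/42, 1/2, 25/42, 16/21, 11/14, 20/21, 1]
j=0: u_0=7/165 ∈ [1/42, 3/14) → index 2
j=1: u_1=2/15 ∈ [1/42, 3/14) → index 2
j=2: u_2=37/165 ∈ [3/14, 13/42) → index 3
j=3: u_3=52/165 ∈ [13/42, 17/42) → index 4
j=4: u_4=67/165 ∈ [17/42, 1/2) → index 5
j=5: u_5=82/165 ∈ [17/42, 1/2) → index 5
j=6: u_6=97/165 ∈ [1/2, 25/42) → index 6
j=7: u_7=112/165 ∈ [25/42, 16/21) → index 7
j=8: u_8=127/165 ∈ [16/21, 11/14) → index 8
j=9: u_9=142/165 ∈ [11/14, 20/21) → index 9
j=10: u_10=157/165 ∈ [11/14, 20/21) → index 9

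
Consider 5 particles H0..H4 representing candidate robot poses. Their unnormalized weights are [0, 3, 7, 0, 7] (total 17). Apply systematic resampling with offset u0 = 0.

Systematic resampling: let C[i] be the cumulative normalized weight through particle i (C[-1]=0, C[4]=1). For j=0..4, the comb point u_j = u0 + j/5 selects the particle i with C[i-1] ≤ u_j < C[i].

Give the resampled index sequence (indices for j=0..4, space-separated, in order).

1 2 2 4 4

C = [0, 3/17, 10/17, 10/17, 1]
j=0: u_0=0 ∈ [0, 3/17) → index 1
j=1: u_1=1/5 ∈ [3/17, 10/17) → index 2
j=2: u_2=2/5 ∈ [3/17, 10/17) → index 2
j=3: u_3=3/5 ∈ [10/17, 1) → index 4
j=4: u_4=4/5 ∈ [10/17, 1) → index 4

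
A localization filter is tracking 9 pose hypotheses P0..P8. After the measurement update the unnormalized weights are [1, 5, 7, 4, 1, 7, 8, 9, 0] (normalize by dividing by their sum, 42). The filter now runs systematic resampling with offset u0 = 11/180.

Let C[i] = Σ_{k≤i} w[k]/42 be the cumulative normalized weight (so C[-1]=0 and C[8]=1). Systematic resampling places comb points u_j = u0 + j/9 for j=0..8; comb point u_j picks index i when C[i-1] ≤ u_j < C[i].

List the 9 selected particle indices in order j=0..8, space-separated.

C = [1/42, 1/7, 13/42, 17/42, 3/7, 25/42, 11/14, 1, 1]
j=0: u_0=11/180 ∈ [1/42, 1/7) → index 1
j=1: u_1=31/180 ∈ [1/7, 13/42) → index 2
j=2: u_2=17/60 ∈ [1/7, 13/42) → index 2
j=3: u_3=71/180 ∈ [13/42, 17/42) → index 3
j=4: u_4=91/180 ∈ [3/7, 25/42) → index 5
j=5: u_5=37/60 ∈ [25/42, 11/14) → index 6
j=6: u_6=131/180 ∈ [25/42, 11/14) → index 6
j=7: u_7=151/180 ∈ [11/14, 1) → index 7
j=8: u_8=19/20 ∈ [11/14, 1) → index 7

1 2 2 3 5 6 6 7 7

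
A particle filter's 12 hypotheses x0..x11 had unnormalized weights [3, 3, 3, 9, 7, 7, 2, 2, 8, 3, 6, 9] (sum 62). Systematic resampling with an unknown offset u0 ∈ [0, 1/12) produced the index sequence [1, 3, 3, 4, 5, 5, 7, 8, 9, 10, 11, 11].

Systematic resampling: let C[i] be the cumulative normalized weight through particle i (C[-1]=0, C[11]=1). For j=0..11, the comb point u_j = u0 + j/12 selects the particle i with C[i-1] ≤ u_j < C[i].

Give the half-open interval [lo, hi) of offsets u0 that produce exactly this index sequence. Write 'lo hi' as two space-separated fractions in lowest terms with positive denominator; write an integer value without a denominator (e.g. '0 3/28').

13/186 5/62

C = [3/62, 3/31, 9/62, 9/31, 25/62, 16/31, 17/31, 18/31, 22/31, 47/62, 53/62, 1]
j=0 picked index 1: u0 ∈ [3/62, 3/31)
j=1 picked index 3: u0 ∈ [23/372, 77/372)
j=2 picked index 3: u0 ∈ [-2/93, 23/186)
j=3 picked index 4: u0 ∈ [5/124, 19/124)
j=4 picked index 5: u0 ∈ [13/186, 17/93)
j=5 picked index 5: u0 ∈ [-5/372, 37/372)
j=6 picked index 7: u0 ∈ [3/62, 5/62)
j=7 picked index 8: u0 ∈ [-1/372, 47/372)
j=8 picked index 9: u0 ∈ [4/93, 17/186)
j=9 picked index 10: u0 ∈ [1/124, 13/124)
j=10 picked index 11: u0 ∈ [2/93, 1/6)
j=11 picked index 11: u0 ∈ [-23/372, 1/12)
intersection: [13/186, 5/62)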